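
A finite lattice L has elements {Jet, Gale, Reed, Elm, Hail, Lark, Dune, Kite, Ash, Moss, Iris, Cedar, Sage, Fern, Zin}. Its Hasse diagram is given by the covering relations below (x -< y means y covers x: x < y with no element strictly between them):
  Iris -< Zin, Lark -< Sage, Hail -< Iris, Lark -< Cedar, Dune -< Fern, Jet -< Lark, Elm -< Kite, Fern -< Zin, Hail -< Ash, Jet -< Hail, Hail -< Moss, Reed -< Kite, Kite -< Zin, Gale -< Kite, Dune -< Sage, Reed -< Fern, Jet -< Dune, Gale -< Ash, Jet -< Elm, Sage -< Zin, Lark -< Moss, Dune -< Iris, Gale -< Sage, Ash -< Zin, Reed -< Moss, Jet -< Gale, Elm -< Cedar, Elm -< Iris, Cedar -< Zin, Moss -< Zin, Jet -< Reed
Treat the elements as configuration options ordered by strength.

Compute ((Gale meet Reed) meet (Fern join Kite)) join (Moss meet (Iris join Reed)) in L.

Moss

Gale ∧ Reed = Jet
Fern ∨ Kite = Zin
Jet ∧ Zin = Jet
Iris ∨ Reed = Zin
Moss ∧ Zin = Moss
Jet ∨ Moss = Moss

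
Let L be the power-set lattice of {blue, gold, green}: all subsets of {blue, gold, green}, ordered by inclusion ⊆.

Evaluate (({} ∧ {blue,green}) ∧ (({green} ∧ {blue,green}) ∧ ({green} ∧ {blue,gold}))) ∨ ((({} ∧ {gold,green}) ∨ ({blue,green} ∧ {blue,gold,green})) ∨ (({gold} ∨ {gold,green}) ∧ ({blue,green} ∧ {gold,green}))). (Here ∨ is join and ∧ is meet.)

{blue,green}

{} ∧ {blue,green} = {}
{green} ∧ {blue,green} = {green}
{green} ∧ {blue,gold} = {}
{green} ∧ {} = {}
{} ∧ {} = {}
{} ∧ {gold,green} = {}
{blue,green} ∧ {blue,gold,green} = {blue,green}
{} ∨ {blue,green} = {blue,green}
{gold} ∨ {gold,green} = {gold,green}
{blue,green} ∧ {gold,green} = {green}
{gold,green} ∧ {green} = {green}
{blue,green} ∨ {green} = {blue,green}
{} ∨ {blue,green} = {blue,green}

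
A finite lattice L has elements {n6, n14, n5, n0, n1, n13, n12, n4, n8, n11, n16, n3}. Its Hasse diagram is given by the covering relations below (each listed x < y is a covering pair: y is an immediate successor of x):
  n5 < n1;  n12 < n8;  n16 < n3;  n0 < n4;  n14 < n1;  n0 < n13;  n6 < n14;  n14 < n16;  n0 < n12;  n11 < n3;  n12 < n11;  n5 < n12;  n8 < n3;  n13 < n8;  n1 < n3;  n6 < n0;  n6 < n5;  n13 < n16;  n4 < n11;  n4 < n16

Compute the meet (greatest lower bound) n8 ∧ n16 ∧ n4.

n0

Common lower bounds of {n8, n16, n4}: n0, n6.
The greatest among these is n0.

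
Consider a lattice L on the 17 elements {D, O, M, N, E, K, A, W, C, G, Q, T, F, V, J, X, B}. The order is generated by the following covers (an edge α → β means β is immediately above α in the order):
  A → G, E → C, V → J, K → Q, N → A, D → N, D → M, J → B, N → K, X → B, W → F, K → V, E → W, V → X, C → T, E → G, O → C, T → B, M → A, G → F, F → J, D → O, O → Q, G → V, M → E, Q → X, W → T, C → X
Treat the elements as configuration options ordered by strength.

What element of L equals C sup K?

X

C ∨ K = X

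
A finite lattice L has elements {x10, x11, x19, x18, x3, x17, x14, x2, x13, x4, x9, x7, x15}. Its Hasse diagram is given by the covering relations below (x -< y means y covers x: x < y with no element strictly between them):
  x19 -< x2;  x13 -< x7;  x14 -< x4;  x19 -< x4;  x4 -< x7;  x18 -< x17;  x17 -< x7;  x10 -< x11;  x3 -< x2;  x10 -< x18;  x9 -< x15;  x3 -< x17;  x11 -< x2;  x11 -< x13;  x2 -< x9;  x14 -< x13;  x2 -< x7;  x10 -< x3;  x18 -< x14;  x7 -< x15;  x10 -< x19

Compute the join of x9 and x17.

x15

Common upper bounds of {x9, x17}: x15.
The least among these is x15.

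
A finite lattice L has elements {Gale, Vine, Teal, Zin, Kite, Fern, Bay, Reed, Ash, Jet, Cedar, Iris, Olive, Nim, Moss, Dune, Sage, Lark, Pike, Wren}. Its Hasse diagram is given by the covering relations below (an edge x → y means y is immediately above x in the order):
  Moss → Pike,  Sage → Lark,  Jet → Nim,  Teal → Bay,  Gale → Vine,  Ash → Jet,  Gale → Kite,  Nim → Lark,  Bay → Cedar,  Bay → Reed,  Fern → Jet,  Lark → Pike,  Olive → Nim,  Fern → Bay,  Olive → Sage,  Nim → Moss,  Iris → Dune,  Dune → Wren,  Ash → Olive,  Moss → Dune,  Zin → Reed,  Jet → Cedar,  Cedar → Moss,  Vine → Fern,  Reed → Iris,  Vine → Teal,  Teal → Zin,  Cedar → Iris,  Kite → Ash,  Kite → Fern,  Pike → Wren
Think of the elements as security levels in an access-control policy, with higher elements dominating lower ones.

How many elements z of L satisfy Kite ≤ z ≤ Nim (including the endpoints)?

6

The interval [Kite, Nim] = {Ash, Fern, Jet, Kite, Nim, Olive}, which has 6 elements.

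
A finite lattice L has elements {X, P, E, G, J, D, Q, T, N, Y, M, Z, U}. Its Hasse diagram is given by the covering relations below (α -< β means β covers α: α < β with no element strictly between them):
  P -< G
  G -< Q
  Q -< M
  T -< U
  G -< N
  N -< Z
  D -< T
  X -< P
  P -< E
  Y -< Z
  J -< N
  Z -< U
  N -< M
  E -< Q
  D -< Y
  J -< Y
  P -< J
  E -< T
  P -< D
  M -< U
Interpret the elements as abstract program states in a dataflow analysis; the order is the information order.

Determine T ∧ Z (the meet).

D

Common lower bounds of {T, Z}: D, P, X.
The greatest among these is D.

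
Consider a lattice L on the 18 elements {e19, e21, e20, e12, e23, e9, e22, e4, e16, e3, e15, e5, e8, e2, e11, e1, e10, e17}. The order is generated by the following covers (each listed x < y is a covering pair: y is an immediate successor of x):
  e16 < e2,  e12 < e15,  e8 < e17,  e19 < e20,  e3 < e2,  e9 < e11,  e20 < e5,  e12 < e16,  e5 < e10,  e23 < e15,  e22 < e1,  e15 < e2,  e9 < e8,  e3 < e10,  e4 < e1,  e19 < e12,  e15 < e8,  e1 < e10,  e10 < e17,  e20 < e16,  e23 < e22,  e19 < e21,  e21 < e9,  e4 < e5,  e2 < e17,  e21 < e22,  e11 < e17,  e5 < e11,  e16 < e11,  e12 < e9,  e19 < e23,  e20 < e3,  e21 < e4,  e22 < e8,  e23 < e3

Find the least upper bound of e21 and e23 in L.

e22

Common upper bounds of {e21, e23}: e1, e10, e17, e22, e8.
The least among these is e22.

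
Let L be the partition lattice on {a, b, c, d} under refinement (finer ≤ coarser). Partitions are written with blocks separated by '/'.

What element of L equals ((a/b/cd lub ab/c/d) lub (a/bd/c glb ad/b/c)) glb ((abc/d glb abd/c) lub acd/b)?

ab/cd

a/b/cd ∨ ab/c/d = ab/cd
a/bd/c ∧ ad/b/c = a/b/c/d
ab/cd ∨ a/b/c/d = ab/cd
abc/d ∧ abd/c = ab/c/d
ab/c/d ∨ acd/b = abcd
ab/cd ∧ abcd = ab/cd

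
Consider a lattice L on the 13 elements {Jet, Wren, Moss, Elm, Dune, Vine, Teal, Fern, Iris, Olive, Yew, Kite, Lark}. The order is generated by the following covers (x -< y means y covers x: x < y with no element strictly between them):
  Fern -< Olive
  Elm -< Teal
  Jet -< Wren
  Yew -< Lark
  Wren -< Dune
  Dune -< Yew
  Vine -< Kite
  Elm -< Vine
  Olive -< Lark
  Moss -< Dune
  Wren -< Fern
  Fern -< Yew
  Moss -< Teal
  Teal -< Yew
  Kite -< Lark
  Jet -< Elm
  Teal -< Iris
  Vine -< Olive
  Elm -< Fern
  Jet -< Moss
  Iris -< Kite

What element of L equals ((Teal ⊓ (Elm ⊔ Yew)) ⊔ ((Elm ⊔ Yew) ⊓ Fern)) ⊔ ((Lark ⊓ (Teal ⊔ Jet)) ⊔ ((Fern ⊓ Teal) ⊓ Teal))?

Yew

Elm ∨ Yew = Yew
Teal ∧ Yew = Teal
Elm ∨ Yew = Yew
Yew ∧ Fern = Fern
Teal ∨ Fern = Yew
Teal ∨ Jet = Teal
Lark ∧ Teal = Teal
Fern ∧ Teal = Elm
Elm ∧ Teal = Elm
Teal ∨ Elm = Teal
Yew ∨ Teal = Yew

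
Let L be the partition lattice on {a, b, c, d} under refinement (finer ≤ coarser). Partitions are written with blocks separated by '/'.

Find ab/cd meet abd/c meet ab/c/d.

ab/c/d

The meet (common refinement) of ab/cd, abd/c, ab/c/d intersects blocks pairwise, giving ab/c/d.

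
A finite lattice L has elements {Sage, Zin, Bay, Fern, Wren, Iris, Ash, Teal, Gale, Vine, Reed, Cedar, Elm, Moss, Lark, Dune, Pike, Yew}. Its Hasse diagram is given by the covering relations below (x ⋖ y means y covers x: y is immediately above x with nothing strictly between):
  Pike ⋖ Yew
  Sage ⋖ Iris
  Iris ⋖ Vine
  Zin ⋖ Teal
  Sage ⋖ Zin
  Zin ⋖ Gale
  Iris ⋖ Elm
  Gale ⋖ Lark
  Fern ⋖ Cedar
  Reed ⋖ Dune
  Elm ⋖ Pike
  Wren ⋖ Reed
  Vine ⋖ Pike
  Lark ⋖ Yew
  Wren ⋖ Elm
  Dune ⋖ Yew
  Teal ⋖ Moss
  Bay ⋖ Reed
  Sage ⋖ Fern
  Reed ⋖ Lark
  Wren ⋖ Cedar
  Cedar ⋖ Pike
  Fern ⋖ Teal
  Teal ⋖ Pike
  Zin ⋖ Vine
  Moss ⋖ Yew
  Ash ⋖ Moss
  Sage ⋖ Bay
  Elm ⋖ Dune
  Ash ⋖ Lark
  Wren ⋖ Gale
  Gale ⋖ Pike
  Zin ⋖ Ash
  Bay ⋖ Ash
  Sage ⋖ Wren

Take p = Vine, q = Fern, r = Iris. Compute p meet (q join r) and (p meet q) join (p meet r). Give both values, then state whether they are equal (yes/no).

Vine; Iris; no

q join r = Pike, so p meet (q join r) = Vine meet Pike = Vine.
p meet q = Sage and p meet r = Iris, so (p meet q) join (p meet r) = Sage join Iris = Iris.
Equal: no.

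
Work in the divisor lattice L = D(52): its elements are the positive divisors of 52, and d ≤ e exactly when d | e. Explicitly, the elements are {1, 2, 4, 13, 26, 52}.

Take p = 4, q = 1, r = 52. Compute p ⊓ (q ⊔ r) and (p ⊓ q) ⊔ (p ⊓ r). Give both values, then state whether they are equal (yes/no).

4; 4; yes

q ⊔ r = 52, so p ⊓ (q ⊔ r) = 4 ⊓ 52 = 4.
p ⊓ q = 1 and p ⊓ r = 4, so (p ⊓ q) ⊔ (p ⊓ r) = 1 ⊔ 4 = 4.
Equal: yes.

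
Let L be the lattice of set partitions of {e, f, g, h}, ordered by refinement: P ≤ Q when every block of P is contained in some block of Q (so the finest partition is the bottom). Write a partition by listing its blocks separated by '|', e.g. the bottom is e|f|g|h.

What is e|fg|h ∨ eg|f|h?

The join of e|fg|h and eg|f|h merges any blocks that overlap across the partitions, giving efg|h.

efg|h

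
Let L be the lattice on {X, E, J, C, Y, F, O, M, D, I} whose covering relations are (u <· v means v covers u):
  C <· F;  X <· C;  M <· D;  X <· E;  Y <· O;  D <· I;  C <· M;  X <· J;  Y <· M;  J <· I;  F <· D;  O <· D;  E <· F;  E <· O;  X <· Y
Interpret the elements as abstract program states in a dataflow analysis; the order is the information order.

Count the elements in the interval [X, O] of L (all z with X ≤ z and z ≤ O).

4

The interval [X, O] = {E, O, X, Y}, which has 4 elements.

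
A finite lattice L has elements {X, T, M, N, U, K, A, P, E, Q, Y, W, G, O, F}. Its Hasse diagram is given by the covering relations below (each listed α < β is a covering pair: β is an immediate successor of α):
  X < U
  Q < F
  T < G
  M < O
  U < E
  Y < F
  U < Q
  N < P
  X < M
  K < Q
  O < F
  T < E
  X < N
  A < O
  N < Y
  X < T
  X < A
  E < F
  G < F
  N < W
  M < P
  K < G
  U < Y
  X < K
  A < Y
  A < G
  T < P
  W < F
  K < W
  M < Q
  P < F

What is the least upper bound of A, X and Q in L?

F

Common upper bounds of {A, X, Q}: F.
The least among these is F.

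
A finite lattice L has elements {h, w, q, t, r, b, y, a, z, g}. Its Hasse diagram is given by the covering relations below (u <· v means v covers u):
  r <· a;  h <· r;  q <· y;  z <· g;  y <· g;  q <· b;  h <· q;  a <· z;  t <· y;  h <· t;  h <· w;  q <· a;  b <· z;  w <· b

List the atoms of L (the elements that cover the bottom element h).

q, r, t, w

The atoms are exactly the elements that cover h: q, r, t, w.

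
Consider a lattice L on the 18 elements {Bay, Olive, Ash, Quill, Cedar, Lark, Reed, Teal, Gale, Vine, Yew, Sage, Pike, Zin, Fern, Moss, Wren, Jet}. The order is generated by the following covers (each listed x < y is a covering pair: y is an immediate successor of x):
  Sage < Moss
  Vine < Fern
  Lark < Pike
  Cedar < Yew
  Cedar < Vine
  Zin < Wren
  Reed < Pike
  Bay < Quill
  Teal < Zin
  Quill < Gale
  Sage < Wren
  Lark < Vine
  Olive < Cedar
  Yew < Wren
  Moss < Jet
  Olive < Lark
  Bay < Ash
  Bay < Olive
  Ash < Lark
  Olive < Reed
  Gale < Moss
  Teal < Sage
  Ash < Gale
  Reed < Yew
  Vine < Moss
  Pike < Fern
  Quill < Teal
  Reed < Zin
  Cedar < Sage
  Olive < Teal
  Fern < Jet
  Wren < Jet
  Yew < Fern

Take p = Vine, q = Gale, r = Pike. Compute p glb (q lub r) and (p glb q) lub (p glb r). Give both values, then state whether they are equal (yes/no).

Vine; Lark; no

q lub r = Jet, so p glb (q lub r) = Vine glb Jet = Vine.
p glb q = Ash and p glb r = Lark, so (p glb q) lub (p glb r) = Ash lub Lark = Lark.
Equal: no.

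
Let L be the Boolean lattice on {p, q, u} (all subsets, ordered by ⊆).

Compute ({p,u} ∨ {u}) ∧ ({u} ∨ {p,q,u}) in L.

{p,u}

{p,u} ∨ {u} = {p,u}
{u} ∨ {p,q,u} = {p,q,u}
{p,u} ∧ {p,q,u} = {p,u}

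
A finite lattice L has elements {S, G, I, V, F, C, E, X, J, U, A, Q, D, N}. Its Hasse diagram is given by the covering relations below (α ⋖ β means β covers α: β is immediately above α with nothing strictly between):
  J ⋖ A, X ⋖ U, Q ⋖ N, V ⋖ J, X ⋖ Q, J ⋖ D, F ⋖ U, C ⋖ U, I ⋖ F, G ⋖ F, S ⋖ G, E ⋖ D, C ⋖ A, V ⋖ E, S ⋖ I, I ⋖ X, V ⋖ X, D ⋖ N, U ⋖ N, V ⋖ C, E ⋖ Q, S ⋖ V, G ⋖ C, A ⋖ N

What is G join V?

C

Common upper bounds of {G, V}: A, C, N, U.
The least among these is C.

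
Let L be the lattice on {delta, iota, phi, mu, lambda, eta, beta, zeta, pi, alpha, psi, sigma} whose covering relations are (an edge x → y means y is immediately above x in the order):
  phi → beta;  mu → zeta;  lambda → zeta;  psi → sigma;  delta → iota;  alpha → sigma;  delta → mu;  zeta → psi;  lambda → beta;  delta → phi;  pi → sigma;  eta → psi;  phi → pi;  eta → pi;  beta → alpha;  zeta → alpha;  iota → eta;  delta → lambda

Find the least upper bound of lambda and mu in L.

Common upper bounds of {lambda, mu}: alpha, psi, sigma, zeta.
The least among these is zeta.

zeta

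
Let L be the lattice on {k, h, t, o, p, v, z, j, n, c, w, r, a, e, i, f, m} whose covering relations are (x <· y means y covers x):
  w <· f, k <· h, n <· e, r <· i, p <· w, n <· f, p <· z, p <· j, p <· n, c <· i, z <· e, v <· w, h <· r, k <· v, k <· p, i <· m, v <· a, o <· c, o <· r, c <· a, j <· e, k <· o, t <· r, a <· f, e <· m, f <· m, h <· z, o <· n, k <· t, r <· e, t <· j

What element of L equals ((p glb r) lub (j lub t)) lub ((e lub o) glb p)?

j

p ∧ r = k
j ∨ t = j
k ∨ j = j
e ∨ o = e
e ∧ p = p
j ∨ p = j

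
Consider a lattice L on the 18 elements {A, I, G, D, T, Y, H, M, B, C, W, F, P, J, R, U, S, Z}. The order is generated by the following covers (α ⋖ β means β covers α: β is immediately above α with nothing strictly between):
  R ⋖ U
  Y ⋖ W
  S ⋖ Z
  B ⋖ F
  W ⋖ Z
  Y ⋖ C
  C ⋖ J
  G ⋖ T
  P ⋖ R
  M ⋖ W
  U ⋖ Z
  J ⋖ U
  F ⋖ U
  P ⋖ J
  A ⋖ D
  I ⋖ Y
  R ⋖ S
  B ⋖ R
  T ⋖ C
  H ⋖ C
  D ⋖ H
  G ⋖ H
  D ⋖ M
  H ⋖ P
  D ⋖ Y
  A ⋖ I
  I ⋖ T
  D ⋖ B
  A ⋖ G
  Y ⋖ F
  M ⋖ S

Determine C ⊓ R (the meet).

Common lower bounds of {C, R}: A, D, G, H.
The greatest among these is H.

H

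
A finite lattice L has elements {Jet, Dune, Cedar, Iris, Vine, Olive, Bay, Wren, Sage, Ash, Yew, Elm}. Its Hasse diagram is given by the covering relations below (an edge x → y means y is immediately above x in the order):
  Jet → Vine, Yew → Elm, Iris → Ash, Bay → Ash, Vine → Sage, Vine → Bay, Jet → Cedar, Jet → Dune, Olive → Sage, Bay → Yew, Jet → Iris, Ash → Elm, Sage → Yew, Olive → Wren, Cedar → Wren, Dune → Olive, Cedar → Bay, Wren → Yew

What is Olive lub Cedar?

Wren

Common upper bounds of {Olive, Cedar}: Elm, Wren, Yew.
The least among these is Wren.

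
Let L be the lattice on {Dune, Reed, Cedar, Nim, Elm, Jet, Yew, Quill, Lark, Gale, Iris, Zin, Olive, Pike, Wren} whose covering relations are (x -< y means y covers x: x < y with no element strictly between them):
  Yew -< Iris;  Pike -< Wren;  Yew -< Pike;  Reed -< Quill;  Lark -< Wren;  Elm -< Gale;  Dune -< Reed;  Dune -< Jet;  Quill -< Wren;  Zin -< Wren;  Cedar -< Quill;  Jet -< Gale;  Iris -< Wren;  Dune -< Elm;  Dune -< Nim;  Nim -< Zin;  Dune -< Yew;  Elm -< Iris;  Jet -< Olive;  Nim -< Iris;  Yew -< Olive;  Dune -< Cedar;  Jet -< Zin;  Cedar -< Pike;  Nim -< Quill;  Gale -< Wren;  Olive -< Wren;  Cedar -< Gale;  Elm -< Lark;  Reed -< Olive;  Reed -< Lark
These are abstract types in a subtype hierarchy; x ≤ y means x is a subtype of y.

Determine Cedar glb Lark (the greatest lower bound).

Dune

Common lower bounds of {Cedar, Lark}: Dune.
The greatest among these is Dune.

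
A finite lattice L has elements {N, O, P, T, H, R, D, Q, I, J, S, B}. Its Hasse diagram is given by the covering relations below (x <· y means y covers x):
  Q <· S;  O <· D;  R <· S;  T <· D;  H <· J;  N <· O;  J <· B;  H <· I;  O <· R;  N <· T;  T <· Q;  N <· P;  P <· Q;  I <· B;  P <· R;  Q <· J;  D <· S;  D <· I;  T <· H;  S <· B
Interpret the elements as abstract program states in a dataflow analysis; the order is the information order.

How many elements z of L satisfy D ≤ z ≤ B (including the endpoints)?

The interval [D, B] = {B, D, I, S}, which has 4 elements.

4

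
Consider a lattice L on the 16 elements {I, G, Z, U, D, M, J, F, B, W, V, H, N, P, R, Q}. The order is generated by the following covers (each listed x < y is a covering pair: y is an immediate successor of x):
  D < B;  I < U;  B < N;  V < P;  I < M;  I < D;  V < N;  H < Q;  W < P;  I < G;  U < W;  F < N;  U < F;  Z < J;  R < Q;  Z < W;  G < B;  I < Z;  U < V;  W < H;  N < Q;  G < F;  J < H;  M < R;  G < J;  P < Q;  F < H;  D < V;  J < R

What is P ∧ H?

Common lower bounds of {P, H}: I, U, W, Z.
The greatest among these is W.

W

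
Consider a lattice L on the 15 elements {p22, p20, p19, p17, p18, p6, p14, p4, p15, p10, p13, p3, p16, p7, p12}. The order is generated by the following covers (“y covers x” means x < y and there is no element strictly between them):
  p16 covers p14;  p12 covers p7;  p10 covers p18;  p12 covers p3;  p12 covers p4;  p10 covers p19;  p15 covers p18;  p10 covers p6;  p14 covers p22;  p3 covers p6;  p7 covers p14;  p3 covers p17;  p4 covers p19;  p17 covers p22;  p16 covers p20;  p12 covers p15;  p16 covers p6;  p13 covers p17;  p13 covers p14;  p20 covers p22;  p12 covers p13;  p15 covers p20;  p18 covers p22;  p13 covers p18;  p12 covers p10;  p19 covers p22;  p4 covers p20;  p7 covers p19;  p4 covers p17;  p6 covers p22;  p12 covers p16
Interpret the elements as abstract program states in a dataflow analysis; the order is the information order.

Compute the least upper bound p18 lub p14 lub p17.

Common upper bounds of {p18, p14, p17}: p12, p13.
The least among these is p13.

p13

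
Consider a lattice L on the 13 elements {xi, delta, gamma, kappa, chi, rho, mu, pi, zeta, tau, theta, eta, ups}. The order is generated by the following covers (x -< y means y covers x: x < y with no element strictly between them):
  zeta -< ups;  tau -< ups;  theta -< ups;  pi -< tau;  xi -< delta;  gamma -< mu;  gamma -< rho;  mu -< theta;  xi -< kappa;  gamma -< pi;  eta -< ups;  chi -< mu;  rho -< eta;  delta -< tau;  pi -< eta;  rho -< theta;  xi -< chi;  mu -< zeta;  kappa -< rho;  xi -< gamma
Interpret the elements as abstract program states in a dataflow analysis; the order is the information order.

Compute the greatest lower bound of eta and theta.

rho

Common lower bounds of {eta, theta}: gamma, kappa, rho, xi.
The greatest among these is rho.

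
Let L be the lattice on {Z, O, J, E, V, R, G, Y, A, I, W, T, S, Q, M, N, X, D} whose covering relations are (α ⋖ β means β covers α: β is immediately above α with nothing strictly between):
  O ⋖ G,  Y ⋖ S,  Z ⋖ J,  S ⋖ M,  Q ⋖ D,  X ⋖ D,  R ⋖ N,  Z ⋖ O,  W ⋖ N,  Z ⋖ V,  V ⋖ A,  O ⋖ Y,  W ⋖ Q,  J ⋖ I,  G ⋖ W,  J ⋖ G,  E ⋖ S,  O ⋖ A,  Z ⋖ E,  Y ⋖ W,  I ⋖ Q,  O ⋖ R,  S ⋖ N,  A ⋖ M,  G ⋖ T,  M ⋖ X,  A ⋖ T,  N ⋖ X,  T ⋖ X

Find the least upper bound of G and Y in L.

Common upper bounds of {G, Y}: D, N, Q, W, X.
The least among these is W.

W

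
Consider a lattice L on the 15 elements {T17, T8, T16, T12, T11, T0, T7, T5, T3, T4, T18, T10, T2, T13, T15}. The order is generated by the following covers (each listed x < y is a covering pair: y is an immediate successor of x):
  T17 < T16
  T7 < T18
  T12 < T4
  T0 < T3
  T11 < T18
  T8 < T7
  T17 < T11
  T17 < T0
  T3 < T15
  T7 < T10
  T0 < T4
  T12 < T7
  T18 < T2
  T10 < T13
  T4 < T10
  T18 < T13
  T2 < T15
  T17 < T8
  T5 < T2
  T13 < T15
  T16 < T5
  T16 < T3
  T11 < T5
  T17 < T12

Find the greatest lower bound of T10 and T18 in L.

Common lower bounds of {T10, T18}: T12, T17, T7, T8.
The greatest among these is T7.

T7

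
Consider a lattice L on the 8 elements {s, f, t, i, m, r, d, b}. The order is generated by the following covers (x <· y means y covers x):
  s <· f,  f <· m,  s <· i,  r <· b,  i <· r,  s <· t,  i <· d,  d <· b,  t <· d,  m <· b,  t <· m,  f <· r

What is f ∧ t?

Common lower bounds of {f, t}: s.
The greatest among these is s.

s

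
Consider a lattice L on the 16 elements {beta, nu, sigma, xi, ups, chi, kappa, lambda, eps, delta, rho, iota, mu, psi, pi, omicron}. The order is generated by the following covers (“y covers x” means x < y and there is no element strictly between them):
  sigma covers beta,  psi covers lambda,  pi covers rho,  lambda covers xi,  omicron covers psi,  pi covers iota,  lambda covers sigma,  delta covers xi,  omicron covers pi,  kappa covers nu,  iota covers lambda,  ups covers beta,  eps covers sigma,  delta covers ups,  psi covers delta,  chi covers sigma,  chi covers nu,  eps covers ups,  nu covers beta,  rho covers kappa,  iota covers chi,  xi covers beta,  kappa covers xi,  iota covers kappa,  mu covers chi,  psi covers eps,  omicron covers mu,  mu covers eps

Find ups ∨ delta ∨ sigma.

Common upper bounds of {ups, delta, sigma}: omicron, psi.
The least among these is psi.

psi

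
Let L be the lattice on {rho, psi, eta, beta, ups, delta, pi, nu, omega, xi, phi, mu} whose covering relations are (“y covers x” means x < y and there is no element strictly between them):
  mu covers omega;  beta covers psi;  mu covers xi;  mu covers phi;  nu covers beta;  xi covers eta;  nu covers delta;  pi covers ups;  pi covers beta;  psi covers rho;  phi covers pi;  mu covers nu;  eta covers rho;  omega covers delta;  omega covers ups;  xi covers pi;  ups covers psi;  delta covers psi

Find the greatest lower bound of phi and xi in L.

Common lower bounds of {phi, xi}: beta, pi, psi, rho, ups.
The greatest among these is pi.

pi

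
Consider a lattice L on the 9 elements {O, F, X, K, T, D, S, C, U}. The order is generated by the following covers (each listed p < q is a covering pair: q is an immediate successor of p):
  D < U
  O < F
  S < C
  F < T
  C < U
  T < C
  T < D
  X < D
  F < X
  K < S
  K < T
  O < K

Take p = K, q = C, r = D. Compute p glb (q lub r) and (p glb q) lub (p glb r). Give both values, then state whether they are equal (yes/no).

q lub r = U, so p glb (q lub r) = K glb U = K.
p glb q = K and p glb r = K, so (p glb q) lub (p glb r) = K lub K = K.
Equal: yes.

K; K; yes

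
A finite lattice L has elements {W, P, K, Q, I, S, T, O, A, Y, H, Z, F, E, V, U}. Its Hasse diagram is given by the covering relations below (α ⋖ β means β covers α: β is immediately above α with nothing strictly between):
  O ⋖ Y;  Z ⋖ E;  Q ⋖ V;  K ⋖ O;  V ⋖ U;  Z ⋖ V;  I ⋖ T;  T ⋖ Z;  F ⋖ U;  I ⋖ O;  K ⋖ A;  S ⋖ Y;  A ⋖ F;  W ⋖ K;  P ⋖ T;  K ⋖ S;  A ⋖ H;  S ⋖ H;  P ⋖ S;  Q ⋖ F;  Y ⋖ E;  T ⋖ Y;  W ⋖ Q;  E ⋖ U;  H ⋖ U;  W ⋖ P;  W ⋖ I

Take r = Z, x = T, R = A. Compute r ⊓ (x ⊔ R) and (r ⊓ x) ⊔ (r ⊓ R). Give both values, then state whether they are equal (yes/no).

Z; T; no

x ⊔ R = U, so r ⊓ (x ⊔ R) = Z ⊓ U = Z.
r ⊓ x = T and r ⊓ R = W, so (r ⊓ x) ⊔ (r ⊓ R) = T ⊔ W = T.
Equal: no.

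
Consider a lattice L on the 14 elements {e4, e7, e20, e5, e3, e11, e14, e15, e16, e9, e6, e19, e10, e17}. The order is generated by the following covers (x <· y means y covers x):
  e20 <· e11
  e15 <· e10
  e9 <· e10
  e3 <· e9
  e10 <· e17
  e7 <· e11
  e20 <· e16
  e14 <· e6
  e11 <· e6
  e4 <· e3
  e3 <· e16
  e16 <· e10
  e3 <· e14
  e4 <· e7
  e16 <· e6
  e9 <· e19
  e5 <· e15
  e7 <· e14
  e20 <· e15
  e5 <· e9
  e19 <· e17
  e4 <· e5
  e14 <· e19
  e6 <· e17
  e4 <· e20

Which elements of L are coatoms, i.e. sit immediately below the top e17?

The coatoms are exactly the elements covered by e17: e10, e19, e6.

e10, e19, e6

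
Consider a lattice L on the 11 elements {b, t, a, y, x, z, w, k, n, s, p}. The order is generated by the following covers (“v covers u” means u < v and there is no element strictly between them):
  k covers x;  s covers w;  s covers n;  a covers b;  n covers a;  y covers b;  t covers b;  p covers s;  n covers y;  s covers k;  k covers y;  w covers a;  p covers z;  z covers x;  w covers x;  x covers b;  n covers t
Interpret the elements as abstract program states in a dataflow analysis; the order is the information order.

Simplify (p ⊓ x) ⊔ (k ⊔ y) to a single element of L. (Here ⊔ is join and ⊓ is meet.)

p ∧ x = x
k ∨ y = k
x ∨ k = k

k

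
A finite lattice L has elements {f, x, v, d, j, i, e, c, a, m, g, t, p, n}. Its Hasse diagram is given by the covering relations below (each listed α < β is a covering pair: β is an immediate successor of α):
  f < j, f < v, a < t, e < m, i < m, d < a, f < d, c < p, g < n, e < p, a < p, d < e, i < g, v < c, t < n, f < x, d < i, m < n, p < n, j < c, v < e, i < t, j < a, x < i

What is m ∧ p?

Common lower bounds of {m, p}: d, e, f, v.
The greatest among these is e.

e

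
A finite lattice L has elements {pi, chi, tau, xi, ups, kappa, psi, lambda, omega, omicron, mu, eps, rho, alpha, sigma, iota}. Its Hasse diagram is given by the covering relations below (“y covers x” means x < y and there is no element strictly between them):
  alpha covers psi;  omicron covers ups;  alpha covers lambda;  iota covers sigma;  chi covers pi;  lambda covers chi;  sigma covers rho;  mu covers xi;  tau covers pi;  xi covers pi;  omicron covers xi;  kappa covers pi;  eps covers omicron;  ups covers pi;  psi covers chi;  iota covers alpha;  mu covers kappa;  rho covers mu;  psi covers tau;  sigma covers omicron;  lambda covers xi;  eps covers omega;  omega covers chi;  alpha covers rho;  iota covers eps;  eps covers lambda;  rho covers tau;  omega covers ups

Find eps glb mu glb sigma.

Common lower bounds of {eps, mu, sigma}: pi, xi.
The greatest among these is xi.

xi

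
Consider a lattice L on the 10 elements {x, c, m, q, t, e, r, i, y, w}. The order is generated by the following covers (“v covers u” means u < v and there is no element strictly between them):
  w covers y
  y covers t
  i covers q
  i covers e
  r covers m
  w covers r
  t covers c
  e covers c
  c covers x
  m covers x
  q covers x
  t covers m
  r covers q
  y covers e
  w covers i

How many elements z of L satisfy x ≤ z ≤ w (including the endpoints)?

10

The interval [x, w] = {c, e, i, m, q, r, t, w, x, y}, which has 10 elements.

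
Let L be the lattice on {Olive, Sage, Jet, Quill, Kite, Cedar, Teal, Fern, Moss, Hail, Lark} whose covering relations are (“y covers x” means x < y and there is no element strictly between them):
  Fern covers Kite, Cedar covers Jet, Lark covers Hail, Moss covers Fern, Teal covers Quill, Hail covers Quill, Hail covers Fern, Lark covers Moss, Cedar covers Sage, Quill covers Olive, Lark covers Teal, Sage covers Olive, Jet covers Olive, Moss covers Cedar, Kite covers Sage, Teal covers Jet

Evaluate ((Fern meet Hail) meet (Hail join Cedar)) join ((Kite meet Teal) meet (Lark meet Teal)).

Fern ∧ Hail = Fern
Hail ∨ Cedar = Lark
Fern ∧ Lark = Fern
Kite ∧ Teal = Olive
Lark ∧ Teal = Teal
Olive ∧ Teal = Olive
Fern ∨ Olive = Fern

Fern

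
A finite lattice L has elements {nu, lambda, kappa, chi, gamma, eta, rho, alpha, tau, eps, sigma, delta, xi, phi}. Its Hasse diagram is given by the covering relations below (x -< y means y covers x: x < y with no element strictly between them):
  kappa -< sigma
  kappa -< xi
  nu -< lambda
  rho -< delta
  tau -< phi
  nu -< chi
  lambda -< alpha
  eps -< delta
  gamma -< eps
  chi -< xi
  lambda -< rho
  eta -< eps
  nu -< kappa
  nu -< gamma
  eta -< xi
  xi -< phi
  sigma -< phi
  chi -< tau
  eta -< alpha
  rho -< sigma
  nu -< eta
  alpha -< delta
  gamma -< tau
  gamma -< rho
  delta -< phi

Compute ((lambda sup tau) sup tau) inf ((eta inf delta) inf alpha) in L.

eta

lambda ∨ tau = phi
phi ∨ tau = phi
eta ∧ delta = eta
eta ∧ alpha = eta
phi ∧ eta = eta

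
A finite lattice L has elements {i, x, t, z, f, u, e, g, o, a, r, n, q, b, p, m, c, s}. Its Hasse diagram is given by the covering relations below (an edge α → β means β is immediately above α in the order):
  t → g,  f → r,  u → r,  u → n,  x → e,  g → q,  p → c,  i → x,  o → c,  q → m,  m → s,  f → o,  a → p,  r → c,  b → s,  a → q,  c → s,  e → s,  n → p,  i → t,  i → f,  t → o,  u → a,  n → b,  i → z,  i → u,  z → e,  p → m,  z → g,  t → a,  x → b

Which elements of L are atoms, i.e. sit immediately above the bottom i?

f, t, u, x, z

The atoms are exactly the elements that cover i: f, t, u, x, z.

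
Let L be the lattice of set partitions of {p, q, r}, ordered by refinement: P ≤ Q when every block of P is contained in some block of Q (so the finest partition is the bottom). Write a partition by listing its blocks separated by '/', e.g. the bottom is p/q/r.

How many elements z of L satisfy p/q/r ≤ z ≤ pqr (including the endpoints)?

5

The interval [p/q/r, pqr] = {p/q/r, p/qr, pq/r, pqr, pr/q}, which has 5 elements.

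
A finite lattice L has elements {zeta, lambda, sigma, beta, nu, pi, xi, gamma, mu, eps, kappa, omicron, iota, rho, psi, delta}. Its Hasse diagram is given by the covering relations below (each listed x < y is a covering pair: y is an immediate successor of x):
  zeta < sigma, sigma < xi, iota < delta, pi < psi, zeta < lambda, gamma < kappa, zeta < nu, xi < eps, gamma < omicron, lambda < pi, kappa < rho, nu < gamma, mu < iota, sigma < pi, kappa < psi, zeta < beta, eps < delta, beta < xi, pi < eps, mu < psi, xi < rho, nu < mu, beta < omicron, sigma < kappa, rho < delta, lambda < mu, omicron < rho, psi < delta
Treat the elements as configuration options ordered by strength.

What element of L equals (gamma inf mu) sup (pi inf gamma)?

nu

gamma ∧ mu = nu
pi ∧ gamma = zeta
nu ∨ zeta = nu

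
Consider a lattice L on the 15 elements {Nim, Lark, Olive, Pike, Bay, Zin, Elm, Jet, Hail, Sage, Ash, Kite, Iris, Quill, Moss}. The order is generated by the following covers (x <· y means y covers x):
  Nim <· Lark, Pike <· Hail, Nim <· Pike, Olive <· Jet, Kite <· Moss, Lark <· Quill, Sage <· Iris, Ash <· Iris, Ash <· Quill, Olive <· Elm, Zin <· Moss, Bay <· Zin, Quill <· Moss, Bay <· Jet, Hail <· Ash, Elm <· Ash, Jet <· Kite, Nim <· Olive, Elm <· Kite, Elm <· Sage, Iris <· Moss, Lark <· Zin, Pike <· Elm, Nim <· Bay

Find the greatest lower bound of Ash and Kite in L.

Elm

Common lower bounds of {Ash, Kite}: Elm, Nim, Olive, Pike.
The greatest among these is Elm.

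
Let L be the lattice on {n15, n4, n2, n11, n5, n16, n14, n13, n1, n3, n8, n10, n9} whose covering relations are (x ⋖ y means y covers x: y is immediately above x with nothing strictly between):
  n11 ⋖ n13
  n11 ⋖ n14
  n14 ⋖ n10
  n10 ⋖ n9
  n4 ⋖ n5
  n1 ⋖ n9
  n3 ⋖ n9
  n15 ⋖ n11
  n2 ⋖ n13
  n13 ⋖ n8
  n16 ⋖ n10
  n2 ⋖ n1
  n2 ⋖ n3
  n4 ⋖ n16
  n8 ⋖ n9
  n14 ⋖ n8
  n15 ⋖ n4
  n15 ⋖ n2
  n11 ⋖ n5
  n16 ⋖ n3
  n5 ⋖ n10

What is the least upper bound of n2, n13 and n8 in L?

Common upper bounds of {n2, n13, n8}: n8, n9.
The least among these is n8.

n8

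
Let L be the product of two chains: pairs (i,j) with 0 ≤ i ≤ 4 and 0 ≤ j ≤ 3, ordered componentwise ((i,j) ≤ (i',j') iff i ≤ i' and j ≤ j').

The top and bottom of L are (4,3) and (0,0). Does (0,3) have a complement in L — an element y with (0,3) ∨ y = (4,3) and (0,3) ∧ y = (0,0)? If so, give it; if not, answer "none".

Need y with (0,3) ∨ y = (4,3) and (0,3) ∧ y = (0,0).
Checking each element gives: (4,0).

(4,0)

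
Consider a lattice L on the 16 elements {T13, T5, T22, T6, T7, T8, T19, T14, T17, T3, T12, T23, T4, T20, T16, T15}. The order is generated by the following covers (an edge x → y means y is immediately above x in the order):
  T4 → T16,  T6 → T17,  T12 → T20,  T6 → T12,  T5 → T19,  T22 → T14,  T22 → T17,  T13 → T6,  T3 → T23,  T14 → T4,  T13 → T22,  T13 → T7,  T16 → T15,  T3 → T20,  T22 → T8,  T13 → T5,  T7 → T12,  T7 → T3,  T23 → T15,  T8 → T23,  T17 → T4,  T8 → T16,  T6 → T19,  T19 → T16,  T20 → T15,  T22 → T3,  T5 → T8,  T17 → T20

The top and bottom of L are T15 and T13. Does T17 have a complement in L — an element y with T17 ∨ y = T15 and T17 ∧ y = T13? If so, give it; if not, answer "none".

For every candidate y, either T17 ∨ y ≠ T15 or T17 ∧ y ≠ T13; no complement exists.

none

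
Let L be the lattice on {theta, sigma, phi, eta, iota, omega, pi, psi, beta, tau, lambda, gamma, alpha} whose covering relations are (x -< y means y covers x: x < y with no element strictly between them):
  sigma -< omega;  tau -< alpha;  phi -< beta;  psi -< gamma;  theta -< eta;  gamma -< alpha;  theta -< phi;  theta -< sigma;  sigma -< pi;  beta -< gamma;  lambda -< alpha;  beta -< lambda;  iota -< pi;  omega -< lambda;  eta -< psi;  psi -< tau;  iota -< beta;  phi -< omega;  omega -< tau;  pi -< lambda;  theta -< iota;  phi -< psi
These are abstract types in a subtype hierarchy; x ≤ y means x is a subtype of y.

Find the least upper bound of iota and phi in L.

beta

Common upper bounds of {iota, phi}: alpha, beta, gamma, lambda.
The least among these is beta.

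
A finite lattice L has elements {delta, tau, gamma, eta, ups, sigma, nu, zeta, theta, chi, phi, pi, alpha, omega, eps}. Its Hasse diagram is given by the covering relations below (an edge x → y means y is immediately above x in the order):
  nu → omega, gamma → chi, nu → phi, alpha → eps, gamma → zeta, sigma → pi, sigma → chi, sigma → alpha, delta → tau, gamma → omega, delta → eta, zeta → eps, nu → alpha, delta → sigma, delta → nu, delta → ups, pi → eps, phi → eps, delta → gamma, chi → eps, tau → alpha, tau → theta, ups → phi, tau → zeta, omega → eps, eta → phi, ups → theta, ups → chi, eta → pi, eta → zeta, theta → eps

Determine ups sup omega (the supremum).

eps

Common upper bounds of {ups, omega}: eps.
The least among these is eps.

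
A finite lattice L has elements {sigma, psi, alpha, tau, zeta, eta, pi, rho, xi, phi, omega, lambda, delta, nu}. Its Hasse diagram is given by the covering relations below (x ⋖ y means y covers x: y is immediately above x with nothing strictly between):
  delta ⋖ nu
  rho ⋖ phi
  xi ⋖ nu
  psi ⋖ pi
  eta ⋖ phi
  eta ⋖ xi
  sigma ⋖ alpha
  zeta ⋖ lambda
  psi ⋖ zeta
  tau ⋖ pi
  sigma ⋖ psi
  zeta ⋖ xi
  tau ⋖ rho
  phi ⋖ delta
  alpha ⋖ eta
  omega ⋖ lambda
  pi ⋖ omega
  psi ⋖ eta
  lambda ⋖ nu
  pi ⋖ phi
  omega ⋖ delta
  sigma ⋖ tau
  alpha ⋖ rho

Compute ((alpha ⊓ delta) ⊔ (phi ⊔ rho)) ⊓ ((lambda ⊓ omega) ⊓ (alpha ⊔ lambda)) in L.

pi

alpha ∧ delta = alpha
phi ∨ rho = phi
alpha ∨ phi = phi
lambda ∧ omega = omega
alpha ∨ lambda = nu
omega ∧ nu = omega
phi ∧ omega = pi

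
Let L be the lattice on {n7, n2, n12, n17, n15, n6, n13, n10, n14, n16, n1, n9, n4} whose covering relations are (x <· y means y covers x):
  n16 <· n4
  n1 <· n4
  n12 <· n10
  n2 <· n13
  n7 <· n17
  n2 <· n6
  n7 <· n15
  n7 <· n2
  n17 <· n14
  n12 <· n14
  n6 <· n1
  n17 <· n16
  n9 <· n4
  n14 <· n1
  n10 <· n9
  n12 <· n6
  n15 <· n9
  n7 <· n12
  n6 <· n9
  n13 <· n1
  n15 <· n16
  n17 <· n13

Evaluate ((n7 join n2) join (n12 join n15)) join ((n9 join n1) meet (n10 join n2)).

n7 ∨ n2 = n2
n12 ∨ n15 = n9
n2 ∨ n9 = n9
n9 ∨ n1 = n4
n10 ∨ n2 = n9
n4 ∧ n9 = n9
n9 ∨ n9 = n9

n9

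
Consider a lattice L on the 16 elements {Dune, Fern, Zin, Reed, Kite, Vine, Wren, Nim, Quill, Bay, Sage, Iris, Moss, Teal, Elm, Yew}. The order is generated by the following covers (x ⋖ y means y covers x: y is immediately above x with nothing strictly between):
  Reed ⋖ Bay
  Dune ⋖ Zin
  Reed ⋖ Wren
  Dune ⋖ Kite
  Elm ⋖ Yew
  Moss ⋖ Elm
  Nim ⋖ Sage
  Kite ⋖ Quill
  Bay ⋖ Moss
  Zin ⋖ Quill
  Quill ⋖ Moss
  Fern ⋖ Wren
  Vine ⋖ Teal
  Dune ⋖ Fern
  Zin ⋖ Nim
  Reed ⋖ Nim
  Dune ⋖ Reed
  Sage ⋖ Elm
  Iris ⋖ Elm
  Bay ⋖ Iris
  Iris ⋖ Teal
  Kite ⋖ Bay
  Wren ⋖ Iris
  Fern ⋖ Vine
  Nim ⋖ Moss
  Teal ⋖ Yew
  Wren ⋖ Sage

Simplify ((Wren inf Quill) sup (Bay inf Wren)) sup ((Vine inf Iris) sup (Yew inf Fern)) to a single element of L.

Wren

Wren ∧ Quill = Dune
Bay ∧ Wren = Reed
Dune ∨ Reed = Reed
Vine ∧ Iris = Fern
Yew ∧ Fern = Fern
Fern ∨ Fern = Fern
Reed ∨ Fern = Wren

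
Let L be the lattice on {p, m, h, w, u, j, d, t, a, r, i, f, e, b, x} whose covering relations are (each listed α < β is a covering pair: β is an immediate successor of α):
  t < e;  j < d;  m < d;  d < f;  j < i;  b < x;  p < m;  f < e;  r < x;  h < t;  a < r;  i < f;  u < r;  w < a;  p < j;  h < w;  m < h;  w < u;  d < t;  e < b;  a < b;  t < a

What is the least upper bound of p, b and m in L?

Common upper bounds of {p, b, m}: b, x.
The least among these is b.

b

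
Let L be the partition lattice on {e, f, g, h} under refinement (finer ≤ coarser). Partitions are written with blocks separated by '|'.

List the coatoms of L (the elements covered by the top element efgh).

efg|h, efh|g, ef|gh, egh|f, eg|fh, eh|fg, e|fgh

The coatoms are exactly the elements covered by efgh: efg|h, efh|g, ef|gh, egh|f, eg|fh, eh|fg, e|fgh.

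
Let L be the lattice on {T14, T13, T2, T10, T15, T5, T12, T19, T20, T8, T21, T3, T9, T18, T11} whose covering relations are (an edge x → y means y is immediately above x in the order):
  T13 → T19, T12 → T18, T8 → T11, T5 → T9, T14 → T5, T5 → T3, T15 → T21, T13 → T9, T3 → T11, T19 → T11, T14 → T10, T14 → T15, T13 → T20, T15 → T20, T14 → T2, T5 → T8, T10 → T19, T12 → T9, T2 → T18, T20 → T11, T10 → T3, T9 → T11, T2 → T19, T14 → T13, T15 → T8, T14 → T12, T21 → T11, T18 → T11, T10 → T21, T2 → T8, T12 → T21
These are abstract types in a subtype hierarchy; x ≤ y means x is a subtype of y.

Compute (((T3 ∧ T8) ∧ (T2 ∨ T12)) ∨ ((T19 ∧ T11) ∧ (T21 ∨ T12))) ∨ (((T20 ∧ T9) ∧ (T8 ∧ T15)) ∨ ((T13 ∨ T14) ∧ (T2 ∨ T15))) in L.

T10

T3 ∧ T8 = T5
T2 ∨ T12 = T18
T5 ∧ T18 = T14
T19 ∧ T11 = T19
T21 ∨ T12 = T21
T19 ∧ T21 = T10
T14 ∨ T10 = T10
T20 ∧ T9 = T13
T8 ∧ T15 = T15
T13 ∧ T15 = T14
T13 ∨ T14 = T13
T2 ∨ T15 = T8
T13 ∧ T8 = T14
T14 ∨ T14 = T14
T10 ∨ T14 = T10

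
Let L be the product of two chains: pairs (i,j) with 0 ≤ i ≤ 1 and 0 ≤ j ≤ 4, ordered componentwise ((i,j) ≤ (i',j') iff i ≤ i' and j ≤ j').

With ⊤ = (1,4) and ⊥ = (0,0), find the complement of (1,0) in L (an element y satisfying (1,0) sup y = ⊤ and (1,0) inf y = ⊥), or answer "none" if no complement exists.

Need y with (1,0) ∨ y = (1,4) and (1,0) ∧ y = (0,0).
Checking each element gives: (0,4).

(0,4)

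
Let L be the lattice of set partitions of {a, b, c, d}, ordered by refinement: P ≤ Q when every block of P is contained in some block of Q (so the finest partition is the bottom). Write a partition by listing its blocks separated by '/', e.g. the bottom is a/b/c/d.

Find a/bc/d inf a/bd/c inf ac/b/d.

The meet (common refinement) of a/bc/d, a/bd/c, ac/b/d intersects blocks pairwise, giving a/b/c/d.

a/b/c/d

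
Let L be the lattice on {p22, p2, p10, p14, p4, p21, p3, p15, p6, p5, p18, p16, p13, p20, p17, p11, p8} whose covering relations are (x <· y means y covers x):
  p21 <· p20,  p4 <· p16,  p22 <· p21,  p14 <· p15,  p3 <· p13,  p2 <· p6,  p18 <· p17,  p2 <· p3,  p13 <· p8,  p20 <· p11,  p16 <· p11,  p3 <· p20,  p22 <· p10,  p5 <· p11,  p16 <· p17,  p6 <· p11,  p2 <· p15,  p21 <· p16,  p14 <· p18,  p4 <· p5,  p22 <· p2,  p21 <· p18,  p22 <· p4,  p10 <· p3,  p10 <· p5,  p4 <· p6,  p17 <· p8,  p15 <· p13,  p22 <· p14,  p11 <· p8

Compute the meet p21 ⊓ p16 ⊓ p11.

p21

Common lower bounds of {p21, p16, p11}: p21, p22.
The greatest among these is p21.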